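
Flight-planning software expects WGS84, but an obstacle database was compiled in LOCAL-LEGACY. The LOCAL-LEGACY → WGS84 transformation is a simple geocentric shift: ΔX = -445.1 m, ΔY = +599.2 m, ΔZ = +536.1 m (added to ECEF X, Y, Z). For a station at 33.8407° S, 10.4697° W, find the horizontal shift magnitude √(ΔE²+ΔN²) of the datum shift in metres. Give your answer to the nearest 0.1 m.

527.5 m

At φ = -33.8407°, λ = -10.4697°: sin φ = -0.556886, cos φ = 0.830589, sin λ = -0.181716, cos λ = 0.983351.
ΔE = −sin λ·ΔX + cos λ·ΔY = −(-0.181716)·(-445.1) + (0.983351)·(599.2) = 508.34 m.
ΔN = −sin φ cos λ·ΔX − sin φ sin λ·ΔY + cos φ·ΔZ = −(-0.556886)(0.983351)(-445.1) − (-0.556886)(-0.181716)(599.2) + (0.830589)(536.1) = 140.90 m.
Horizontal magnitude = √(ΔE² + ΔN²) = √(508.34² + 140.90²) = 527.51 m.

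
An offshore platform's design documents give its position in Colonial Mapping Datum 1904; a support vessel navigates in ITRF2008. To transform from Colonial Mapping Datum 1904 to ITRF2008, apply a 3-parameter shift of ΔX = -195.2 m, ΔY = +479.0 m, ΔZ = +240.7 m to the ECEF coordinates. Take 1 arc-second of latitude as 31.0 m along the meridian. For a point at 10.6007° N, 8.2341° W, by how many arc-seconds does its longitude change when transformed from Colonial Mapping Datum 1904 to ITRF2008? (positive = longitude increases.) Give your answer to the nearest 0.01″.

sin φ = 0.183963, cos φ = 0.982933, sin λ = -0.143218, cos λ = 0.989691.
East component: ΔE = −sin λ·ΔX + cos λ·ΔY = −(-0.143218)(-195.2) + (0.989691)(479.0) = 446.11 m.
1° of latitude spans 3600 × 31.00 = 111600 m; at latitude φ, 1° of longitude spans that × cos φ = 109695.3 m, so Δλ = 446.11 / 109695.3 × 3600 = 14.640″.

Δλ = 14.64″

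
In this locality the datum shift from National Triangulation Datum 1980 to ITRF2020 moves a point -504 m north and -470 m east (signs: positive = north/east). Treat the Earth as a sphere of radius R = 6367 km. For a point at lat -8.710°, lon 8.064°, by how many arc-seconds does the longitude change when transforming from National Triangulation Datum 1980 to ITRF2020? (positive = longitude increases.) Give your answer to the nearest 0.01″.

Δλ = -15.40″

At latitude -8.710°, cos φ = 0.988467.
One radian of longitude at latitude φ spans R cos φ, so Δλ = ΔE / (R cos φ) = -470.0 / (6367000 × 0.988467) = -7.4679e-05 rad = -15.404″.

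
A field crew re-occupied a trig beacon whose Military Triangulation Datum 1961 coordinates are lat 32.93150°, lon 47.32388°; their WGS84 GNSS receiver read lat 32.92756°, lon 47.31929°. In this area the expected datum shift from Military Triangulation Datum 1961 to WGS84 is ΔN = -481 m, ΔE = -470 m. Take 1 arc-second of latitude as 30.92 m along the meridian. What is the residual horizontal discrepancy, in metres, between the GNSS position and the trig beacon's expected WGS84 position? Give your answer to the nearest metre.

59 m

Observed coordinate differences: Δφ = -0.00394°, Δλ = -0.00459°.
Converting to metres (1° lat = 111312 m, cos φ = 0.839321): observed ΔN = -438.6 m, observed ΔE = -428.8 m.
Subtracting the expected shift leaves a residual of -438.6 − (-481) = 42.4 m north and -428.8 − (-470) = 41.2 m east.
Residual distance = √(42.4² + 41.2²) = 59.1 m.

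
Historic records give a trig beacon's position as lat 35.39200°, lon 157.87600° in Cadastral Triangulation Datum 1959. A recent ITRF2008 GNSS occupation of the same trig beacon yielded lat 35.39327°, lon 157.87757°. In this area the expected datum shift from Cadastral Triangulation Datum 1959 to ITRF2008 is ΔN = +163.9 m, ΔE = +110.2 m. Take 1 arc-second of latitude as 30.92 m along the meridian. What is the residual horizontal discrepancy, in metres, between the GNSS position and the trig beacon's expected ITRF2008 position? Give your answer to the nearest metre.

39 m

Observed coordinate differences: Δφ = +0.00127°, Δλ = +0.00157°.
Converting to metres (1° lat = 111312 m, cos φ = 0.815209): observed ΔN = 141.4 m, observed ΔE = 142.5 m.
Subtracting the expected shift leaves a residual of 141.4 − (163.9) = -22.5 m north and 142.5 − (110.2) = 32.3 m east.
Residual distance = √((-22.5)² + 32.3²) = 39.4 m.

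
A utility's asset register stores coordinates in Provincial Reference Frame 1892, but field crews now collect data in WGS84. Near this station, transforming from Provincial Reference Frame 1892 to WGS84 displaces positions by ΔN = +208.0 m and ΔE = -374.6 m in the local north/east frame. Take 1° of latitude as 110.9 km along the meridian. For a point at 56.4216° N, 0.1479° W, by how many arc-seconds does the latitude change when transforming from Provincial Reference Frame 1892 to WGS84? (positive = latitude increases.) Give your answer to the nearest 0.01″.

1° of latitude = 110.9 km, so Δφ = 208.0 / 110900 = 0.0018756° = 6.752″.

Δφ = 6.75″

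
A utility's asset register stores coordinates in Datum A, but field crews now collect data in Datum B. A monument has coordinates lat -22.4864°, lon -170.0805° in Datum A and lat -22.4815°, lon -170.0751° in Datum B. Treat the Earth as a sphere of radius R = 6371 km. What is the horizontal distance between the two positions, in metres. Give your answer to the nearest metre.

Δφ = -22.4815° − -22.4864° = +0.0049°; Δλ = -170.0751° − -170.0805° = +0.0054°.
1° along a meridian = πR/180 = 111195 m.
ΔN = Δφ × 111195 = 544.9 m; ΔE = Δλ × 111195 × cos(-22.4864°) = +0.0054 × 111195 × 0.923970 = 554.8 m.
Distance = √(ΔE² + ΔN²) = √(554.8² + 544.9²) = 777.6 m.

778 m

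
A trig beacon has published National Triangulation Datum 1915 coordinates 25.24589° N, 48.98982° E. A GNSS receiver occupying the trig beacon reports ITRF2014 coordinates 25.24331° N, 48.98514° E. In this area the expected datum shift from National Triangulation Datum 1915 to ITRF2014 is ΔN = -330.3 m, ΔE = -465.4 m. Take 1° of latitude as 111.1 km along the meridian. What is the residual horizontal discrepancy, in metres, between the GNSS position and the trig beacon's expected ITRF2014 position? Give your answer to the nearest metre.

44 m

Observed coordinate differences: Δφ = -0.00258°, Δλ = -0.00468°.
Converting to metres (1° lat = 111100 m, cos φ = 0.904486): observed ΔN = -286.6 m, observed ΔE = -470.3 m.
Subtracting the expected shift leaves a residual of -286.6 − (-330.3) = 43.7 m north and -470.3 − (-465.4) = -4.9 m east.
Residual distance = √(43.7² + (-4.9)²) = 43.9 m.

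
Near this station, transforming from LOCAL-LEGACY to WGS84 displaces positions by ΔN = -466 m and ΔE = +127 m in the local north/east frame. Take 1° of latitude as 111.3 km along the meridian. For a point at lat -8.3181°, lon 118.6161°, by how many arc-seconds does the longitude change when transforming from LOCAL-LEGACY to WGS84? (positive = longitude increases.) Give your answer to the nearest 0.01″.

At latitude -8.3181°, cos φ = 0.989480.
1° of longitude at this latitude = 111.3 × cos φ = 110.13 km, so Δλ = 127.0 / 110129.1 = 0.0011532° = 4.151″.

Δλ = 4.15″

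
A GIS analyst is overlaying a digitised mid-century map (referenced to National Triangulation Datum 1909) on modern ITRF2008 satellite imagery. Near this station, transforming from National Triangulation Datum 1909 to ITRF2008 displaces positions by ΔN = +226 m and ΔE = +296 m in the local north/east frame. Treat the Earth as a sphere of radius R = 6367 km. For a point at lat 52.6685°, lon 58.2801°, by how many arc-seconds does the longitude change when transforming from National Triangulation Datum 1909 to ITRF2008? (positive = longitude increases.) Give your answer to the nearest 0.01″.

Δλ = 15.81″

At latitude 52.6685°, cos φ = 0.606426.
One radian of longitude at latitude φ spans R cos φ, so Δλ = ΔE / (R cos φ) = 296.0 / (6367000 × 0.606426) = 7.6662e-05 rad = 15.813″.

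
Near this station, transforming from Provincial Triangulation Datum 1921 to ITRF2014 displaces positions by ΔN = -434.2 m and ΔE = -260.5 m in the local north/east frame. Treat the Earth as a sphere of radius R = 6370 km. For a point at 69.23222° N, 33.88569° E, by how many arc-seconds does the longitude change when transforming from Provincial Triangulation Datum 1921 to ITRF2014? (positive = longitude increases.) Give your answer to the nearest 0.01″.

At latitude 69.23222°, cos φ = 0.354581.
One radian of longitude at latitude φ spans R cos φ, so Δλ = ΔE / (R cos φ) = -260.5 / (6370000 × 0.354581) = -1.1533e-04 rad = -23.789″.

Δλ = -23.79″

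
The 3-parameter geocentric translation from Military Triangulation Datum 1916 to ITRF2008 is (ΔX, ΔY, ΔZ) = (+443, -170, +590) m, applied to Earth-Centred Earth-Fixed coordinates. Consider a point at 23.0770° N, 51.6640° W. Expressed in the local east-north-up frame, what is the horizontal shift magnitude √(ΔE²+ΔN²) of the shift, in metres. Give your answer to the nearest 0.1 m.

At φ = 23.0770°, λ = -51.6640°: sin φ = 0.391968, cos φ = 0.919979, sin λ = -0.784387, cos λ = 0.620272.
ΔE = −sin λ·ΔX + cos λ·ΔY = −(-0.784387)·(443) + (0.620272)·(-170) = 242.04 m.
ΔN = −sin φ cos λ·ΔX − sin φ sin λ·ΔY + cos φ·ΔZ = −(0.391968)(0.620272)(443) − (0.391968)(-0.784387)(-170) + (0.919979)(590) = 382.82 m.
Horizontal magnitude = √(ΔE² + ΔN²) = √(242.04² + 382.82²) = 452.91 m.

452.9 m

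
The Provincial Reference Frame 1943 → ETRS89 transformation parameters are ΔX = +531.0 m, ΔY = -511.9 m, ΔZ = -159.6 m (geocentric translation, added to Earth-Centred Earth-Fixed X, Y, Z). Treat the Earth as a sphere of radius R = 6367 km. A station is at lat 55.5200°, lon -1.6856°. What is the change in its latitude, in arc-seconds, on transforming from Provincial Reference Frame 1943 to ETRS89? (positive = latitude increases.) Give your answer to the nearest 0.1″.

Δφ = -17.5″

sin φ = 0.824324, cos φ = 0.566119, sin λ = -0.029415, cos λ = 0.999567.
North component: ΔN = −sin φ cos λ·ΔX − sin φ sin λ·ΔY + cos φ·ΔZ = −(0.824324)(0.999567)(531.0) − (0.824324)(-0.029415)(-511.9) + (0.566119)(-159.6) = -540.29 m.
1° of latitude spans πR/180 = 111125 m, so Δφ = -540.29 / 111125 × 3600 = -17.503″.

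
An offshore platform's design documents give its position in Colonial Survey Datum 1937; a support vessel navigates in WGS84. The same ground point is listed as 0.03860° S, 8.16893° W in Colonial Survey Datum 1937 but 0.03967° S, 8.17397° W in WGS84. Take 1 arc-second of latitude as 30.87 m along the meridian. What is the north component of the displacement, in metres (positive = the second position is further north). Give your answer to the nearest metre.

ΔN = -119 m

Δφ = -0.03967° − -0.03860° = -0.00107°; Δλ = -8.17397° − -8.16893° = -0.00504°.
1° of latitude = 3600 × 30.87 = 111132 m.
ΔN = Δφ × 111132 = -118.9 m; ΔE = Δλ × 111132 × cos(-0.03860°) = -0.00504 × 111132 × 1.000000 = -560.1 m.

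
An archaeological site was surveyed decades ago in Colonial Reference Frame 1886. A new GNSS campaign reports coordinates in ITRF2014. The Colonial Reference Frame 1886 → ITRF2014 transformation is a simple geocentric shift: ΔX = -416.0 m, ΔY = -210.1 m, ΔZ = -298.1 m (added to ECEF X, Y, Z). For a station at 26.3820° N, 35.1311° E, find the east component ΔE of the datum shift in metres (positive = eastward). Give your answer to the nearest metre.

At φ = 26.3820°, λ = 35.1311°: sin φ = 0.444354, cos φ = 0.895851, sin λ = 0.575449, cos λ = 0.817837.
ΔE = −sin λ·ΔX + cos λ·ΔY = −(0.575449)·(-416.0) + (0.817837)·(-210.1) = 67.56 m.

ΔE = 68 m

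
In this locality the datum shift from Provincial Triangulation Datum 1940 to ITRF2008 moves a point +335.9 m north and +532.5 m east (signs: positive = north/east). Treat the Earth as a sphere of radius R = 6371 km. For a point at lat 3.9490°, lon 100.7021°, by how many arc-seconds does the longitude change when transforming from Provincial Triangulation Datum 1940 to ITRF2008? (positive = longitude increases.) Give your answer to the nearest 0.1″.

Δλ = 17.3″

At latitude 3.9490°, cos φ = 0.997626.
One radian of longitude at latitude φ spans R cos φ, so Δλ = ΔE / (R cos φ) = 532.5 / (6371000 × 0.997626) = 8.3781e-05 rad = 17.281″.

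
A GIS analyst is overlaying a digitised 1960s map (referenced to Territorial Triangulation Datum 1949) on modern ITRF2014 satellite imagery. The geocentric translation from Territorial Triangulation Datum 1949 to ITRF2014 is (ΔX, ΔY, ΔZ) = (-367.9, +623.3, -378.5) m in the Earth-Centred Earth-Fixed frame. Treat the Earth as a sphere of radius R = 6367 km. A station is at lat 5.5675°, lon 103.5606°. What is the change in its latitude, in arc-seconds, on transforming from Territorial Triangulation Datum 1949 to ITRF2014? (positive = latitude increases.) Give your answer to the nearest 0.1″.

sin φ = 0.097018, cos φ = 0.995283, sin λ = 0.972122, cos λ = -0.234474.
North component: ΔN = −sin φ cos λ·ΔX − sin φ sin λ·ΔY + cos φ·ΔZ = −(0.097018)(-0.234474)(-367.9) − (0.097018)(0.972122)(623.3) + (0.995283)(-378.5) = -443.87 m.
1° of latitude spans πR/180 = 111125 m, so Δφ = -443.87 / 111125 × 3600 = -14.380″.

Δφ = -14.4″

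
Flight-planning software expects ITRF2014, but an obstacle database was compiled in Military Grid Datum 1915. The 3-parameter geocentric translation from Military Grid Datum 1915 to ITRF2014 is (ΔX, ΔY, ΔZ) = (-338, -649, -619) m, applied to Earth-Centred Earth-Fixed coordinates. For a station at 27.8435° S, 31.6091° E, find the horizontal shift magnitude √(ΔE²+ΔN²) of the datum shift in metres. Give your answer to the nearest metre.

921 m

At φ = -27.8435°, λ = 31.6091°: sin φ = -0.467058, cos φ = 0.884227, sin λ = 0.524121, cos λ = 0.851644.
ΔE = −sin λ·ΔX + cos λ·ΔY = −(0.524121)·(-338) + (0.851644)·(-649) = -375.56 m.
ΔN = −sin φ cos λ·ΔX − sin φ sin λ·ΔY + cos φ·ΔZ = −(-0.467058)(0.851644)(-338) − (-0.467058)(0.524121)(-649) + (0.884227)(-619) = -840.65 m.
Horizontal magnitude = √(ΔE² + ΔN²) = √((-375.56)² + (-840.65)²) = 920.73 m.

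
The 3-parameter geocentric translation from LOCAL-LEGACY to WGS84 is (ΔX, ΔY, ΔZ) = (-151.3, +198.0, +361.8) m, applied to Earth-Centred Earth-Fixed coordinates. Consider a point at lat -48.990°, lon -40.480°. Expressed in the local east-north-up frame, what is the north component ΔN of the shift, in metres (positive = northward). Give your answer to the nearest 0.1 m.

ΔN = 53.6 m

The local north axis is (−sin φ cos λ, −sin φ sin λ, cos φ), giving ΔN = -86.842 − 96.994 + 237.410 = 53.57 m.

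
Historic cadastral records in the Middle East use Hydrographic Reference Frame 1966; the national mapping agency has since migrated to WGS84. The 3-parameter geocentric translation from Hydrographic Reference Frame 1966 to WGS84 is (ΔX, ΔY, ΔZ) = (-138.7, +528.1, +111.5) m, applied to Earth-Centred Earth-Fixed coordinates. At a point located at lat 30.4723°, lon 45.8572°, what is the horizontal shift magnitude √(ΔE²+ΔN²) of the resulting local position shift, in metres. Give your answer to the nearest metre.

470 m

The local east axis at (φ, λ) is (−sin λ, cos λ, 0), so ΔE = −sin(45.8572°)·(-138.7) + cos(45.8572°)·528.1 = 467.33 m.
The local north axis is (−sin φ cos λ, −sin φ sin λ, cos φ), giving ΔN = 48.987 − 192.183 + 96.099 = -47.10 m.
Horizontal magnitude = √(ΔE² + ΔN²) = √(467.33² + (-47.10)²) = 469.69 m.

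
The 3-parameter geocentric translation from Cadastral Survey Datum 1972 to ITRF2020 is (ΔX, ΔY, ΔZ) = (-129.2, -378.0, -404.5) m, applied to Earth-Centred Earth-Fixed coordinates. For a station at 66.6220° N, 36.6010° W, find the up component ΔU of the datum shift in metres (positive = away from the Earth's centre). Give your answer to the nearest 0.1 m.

At φ = 66.6220°, λ = -36.6010°: sin φ = 0.917907, cos φ = 0.396795, sin λ = -0.596239, cos λ = 0.802807.
ΔU = cos φ cos λ·ΔX + cos φ sin λ·ΔY + sin φ·ΔZ = (0.396795)(0.802807)(-129.2) + (0.396795)(-0.596239)(-378.0) + (0.917907)(-404.5) = -323.02 m.

ΔU = -323.0 m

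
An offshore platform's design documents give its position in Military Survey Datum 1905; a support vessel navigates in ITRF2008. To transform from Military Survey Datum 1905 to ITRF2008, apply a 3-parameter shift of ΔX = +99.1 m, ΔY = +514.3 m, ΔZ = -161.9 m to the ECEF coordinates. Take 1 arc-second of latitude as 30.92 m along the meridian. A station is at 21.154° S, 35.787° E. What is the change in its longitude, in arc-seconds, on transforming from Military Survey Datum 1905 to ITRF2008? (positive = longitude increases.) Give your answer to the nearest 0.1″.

Δλ = 12.5″

sin φ = -0.360876, cos φ = 0.932614, sin λ = 0.584774, cos λ = 0.811197.
East component: ΔE = −sin λ·ΔX + cos λ·ΔY = −(0.584774)(99.1) + (0.811197)(514.3) = 359.25 m.
1° of latitude spans 3600 × 30.92 = 111312 m; at latitude φ, 1° of longitude spans that × cos φ = 103811.1 m, so Δλ = 359.25 / 103811.1 × 3600 = 12.458″.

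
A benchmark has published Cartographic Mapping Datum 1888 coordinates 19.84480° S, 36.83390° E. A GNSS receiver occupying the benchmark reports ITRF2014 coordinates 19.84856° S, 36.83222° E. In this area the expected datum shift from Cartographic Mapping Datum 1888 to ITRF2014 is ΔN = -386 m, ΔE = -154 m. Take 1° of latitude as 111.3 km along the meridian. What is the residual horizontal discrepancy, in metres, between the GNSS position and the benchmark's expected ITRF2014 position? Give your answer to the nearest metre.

39 m

Observed coordinate differences: Δφ = -0.00376°, Δλ = -0.00168°.
Converting to metres (1° lat = 111300 m, cos φ = 0.940616): observed ΔN = -418.5 m, observed ΔE = -175.9 m.
Subtracting the expected shift leaves a residual of -418.5 − (-386) = -32.5 m north and -175.9 − (-154) = -21.9 m east.
Residual distance = √((-32.5)² + (-21.9)²) = 39.2 m.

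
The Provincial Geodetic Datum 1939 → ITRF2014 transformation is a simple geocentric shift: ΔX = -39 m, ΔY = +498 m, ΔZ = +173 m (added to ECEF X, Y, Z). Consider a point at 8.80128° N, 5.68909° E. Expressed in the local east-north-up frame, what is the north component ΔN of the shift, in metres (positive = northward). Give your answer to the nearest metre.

ΔN = 169 m

The local north axis is (−sin φ cos λ, −sin φ sin λ, cos φ), giving ΔN = 5.938 − 7.554 + 170.963 = 169.35 m.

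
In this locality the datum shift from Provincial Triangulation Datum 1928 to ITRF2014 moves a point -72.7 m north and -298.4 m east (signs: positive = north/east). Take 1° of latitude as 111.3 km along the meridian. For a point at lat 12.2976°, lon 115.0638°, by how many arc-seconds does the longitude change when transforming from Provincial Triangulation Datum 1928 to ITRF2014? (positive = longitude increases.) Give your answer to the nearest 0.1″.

Δλ = -9.9″

At latitude 12.2976°, cos φ = 0.977054.
1° of longitude at this latitude = 111.3 × cos φ = 108.75 km, so Δλ = -298.4 / 108746.2 = -0.0027440° = -9.878″.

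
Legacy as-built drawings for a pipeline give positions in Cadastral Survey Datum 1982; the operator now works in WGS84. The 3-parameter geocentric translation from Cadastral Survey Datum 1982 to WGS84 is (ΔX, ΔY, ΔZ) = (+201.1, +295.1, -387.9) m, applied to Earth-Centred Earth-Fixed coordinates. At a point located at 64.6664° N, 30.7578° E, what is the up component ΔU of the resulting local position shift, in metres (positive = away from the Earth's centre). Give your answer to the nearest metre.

ΔU = -212 m

At φ = 64.6664°, λ = 30.7578°: sin φ = 0.903832, cos φ = 0.427888, sin λ = 0.511410, cos λ = 0.859337.
ΔU = cos φ cos λ·ΔX + cos φ sin λ·ΔY + sin φ·ΔZ = (0.427888)(0.859337)(201.1) + (0.427888)(0.511410)(295.1) + (0.903832)(-387.9) = -212.08 m.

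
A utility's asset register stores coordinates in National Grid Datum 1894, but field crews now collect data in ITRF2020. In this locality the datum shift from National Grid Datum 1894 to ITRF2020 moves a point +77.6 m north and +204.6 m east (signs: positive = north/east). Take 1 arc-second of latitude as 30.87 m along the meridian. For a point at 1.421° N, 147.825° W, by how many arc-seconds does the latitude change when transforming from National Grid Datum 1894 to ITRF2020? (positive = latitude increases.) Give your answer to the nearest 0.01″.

Δφ = 2.51″

1″ of latitude = 30.87 m, so Δφ = 77.6 / 30.87 = 2.514″.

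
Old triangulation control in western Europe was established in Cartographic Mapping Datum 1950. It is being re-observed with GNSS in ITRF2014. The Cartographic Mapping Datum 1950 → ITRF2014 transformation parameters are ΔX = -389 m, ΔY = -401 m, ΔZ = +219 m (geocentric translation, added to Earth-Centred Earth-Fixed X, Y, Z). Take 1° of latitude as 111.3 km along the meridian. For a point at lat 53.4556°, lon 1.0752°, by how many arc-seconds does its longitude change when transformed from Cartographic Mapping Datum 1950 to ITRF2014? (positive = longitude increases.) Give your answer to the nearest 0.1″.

sin φ = 0.803396, cos φ = 0.595446, sin λ = 0.018765, cos λ = 0.999824.
East component: ΔE = −sin λ·ΔX + cos λ·ΔY = −(0.018765)(-389) + (0.999824)(-401) = -393.63 m.
1° of latitude spans 111300 m; at latitude φ, 1° of longitude spans that × cos φ = 66273.1 m, so Δλ = -393.63 / 66273.1 × 3600 = -21.382″.

Δλ = -21.4″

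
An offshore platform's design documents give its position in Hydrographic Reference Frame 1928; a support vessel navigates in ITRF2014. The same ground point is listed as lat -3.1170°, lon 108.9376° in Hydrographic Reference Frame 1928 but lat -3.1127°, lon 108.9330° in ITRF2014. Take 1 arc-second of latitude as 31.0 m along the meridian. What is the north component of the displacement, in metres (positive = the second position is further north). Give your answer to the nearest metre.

Δφ = -3.1127° − -3.1170° = +0.0043°; Δλ = 108.9330° − 108.9376° = -0.0046°.
1° of latitude = 3600 × 31.00 = 111600 m.
ΔN = Δφ × 111600 = 479.9 m; ΔE = Δλ × 111600 × cos(-3.1170°) = -0.0046 × 111600 × 0.998521 = -512.6 m.

ΔN = 480 m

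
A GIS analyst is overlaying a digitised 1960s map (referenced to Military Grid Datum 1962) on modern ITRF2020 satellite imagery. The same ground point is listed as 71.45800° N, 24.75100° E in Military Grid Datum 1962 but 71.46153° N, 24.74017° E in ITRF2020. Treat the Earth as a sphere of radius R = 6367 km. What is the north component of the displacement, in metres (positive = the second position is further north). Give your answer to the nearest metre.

ΔN = 392 m

Δφ = 71.46153° − 71.45800° = +0.00353°; Δλ = 24.74017° − 24.75100° = -0.01083°.
1° along a meridian = πR/180 = 111125 m.
ΔN = Δφ × 111125 = 392.3 m; ΔE = Δλ × 111125 × cos(71.45800°) = -0.01083 × 111125 × 0.318000 = -382.7 m.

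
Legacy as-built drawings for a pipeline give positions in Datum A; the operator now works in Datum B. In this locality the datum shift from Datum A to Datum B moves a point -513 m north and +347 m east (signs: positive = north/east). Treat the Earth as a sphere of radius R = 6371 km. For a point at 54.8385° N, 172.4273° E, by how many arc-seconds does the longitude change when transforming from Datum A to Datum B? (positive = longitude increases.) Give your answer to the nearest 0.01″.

At latitude 54.8385°, cos φ = 0.575883.
One radian of longitude at latitude φ spans R cos φ, so Δλ = ΔE / (R cos φ) = 347.0 / (6371000 × 0.575883) = 9.4577e-05 rad = 19.508″.

Δλ = 19.51″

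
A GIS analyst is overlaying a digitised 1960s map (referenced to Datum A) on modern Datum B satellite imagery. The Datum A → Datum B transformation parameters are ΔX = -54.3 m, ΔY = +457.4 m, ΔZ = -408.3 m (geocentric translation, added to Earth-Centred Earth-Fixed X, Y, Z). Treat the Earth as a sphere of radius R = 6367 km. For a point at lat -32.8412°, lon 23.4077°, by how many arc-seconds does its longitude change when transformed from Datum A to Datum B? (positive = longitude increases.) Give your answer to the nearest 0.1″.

sin φ = -0.542313, cos φ = 0.840177, sin λ = 0.397271, cos λ = 0.917701.
East component: ΔE = −sin λ·ΔX + cos λ·ΔY = −(0.397271)(-54.3) + (0.917701)(457.4) = 441.33 m.
1° of latitude spans πR/180 = 111125 m; at latitude φ, 1° of longitude spans that × cos φ = 93364.7 m, so Δλ = 441.33 / 93364.7 × 3600 = 17.017″.

Δλ = 17.0″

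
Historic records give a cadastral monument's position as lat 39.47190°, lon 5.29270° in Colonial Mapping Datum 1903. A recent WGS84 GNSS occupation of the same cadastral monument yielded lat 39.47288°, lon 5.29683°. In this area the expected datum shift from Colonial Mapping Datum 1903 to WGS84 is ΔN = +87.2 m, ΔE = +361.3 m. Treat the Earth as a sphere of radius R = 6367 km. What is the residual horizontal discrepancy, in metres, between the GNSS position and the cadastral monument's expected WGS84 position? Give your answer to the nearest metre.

23 m

Observed coordinate differences: Δφ = +0.00098°, Δλ = +0.00413°.
Converting to metres (1° lat = 111125 m, cos φ = 0.771936): observed ΔN = 108.9 m, observed ΔE = 354.3 m.
Subtracting the expected shift leaves a residual of 108.9 − (87.2) = 21.7 m north and 354.3 − (361.3) = -7.0 m east.
Residual distance = √(21.7² + (-7.0)²) = 22.8 m.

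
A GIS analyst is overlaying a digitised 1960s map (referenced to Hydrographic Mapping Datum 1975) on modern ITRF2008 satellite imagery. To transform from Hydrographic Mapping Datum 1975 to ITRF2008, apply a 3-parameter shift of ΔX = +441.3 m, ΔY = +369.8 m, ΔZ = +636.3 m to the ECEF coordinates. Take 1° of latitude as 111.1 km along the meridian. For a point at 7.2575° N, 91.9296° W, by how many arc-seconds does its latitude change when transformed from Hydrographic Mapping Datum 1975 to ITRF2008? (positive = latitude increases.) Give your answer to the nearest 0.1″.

Δφ = 22.0″

sin φ = 0.126329, cos φ = 0.991988, sin λ = -0.999433, cos λ = -0.033672.
North component: ΔN = −sin φ cos λ·ΔX − sin φ sin λ·ΔY + cos φ·ΔZ = −(0.126329)(-0.033672)(441.3) − (0.126329)(-0.999433)(369.8) + (0.991988)(636.3) = 679.77 m.
1° of latitude spans 111100 m, so Δφ = 679.77 / 111100 × 3600 = 22.027″.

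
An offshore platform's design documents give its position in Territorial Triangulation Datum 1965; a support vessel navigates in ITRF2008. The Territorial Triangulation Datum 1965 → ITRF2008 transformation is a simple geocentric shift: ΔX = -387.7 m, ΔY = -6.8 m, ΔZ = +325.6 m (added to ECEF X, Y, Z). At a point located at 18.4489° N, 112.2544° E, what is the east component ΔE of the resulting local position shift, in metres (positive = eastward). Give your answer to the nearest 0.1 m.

ΔE = 361.4 m

The local east axis at (φ, λ) is (−sin λ, cos λ, 0), so ΔE = −sin(112.2544°)·(-387.7) + cos(112.2544°)·(-6.8) = 361.40 m.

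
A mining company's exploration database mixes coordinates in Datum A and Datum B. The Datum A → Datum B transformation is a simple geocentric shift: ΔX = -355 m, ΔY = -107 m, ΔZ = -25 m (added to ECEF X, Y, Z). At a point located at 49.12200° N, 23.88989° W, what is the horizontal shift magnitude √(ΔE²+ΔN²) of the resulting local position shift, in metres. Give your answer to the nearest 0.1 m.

At φ = 49.12200°, λ = -23.88989°: sin φ = 0.756105, cos φ = 0.654451, sin λ = -0.404980, cos λ = 0.914325.
ΔE = −sin λ·ΔX + cos λ·ΔY = −(-0.404980)·(-355) + (0.914325)·(-107) = -241.60 m.
ΔN = −sin φ cos λ·ΔX − sin φ sin λ·ΔY + cos φ·ΔZ = −(0.756105)(0.914325)(-355) − (0.756105)(-0.404980)(-107) + (0.654451)(-25) = 196.30 m.
Horizontal magnitude = √(ΔE² + ΔN²) = √((-241.60)² + 196.30²) = 311.29 m.

311.3 m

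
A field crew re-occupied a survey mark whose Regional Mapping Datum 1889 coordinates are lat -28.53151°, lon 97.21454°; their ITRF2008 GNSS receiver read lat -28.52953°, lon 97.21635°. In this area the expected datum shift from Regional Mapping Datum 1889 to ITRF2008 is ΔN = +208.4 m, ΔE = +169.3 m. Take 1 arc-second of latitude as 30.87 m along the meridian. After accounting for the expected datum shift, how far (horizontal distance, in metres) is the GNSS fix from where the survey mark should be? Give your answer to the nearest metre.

14 m

Observed coordinate differences: Δφ = +0.00198°, Δλ = +0.00181°.
Converting to metres (1° lat = 111132 m, cos φ = 0.878555): observed ΔN = 220.0 m, observed ΔE = 176.7 m.
Subtracting the expected shift leaves a residual of 220.0 − (208.4) = 11.6 m north and 176.7 − (169.3) = 7.4 m east.
Residual distance = √(11.6² + 7.4²) = 13.8 m.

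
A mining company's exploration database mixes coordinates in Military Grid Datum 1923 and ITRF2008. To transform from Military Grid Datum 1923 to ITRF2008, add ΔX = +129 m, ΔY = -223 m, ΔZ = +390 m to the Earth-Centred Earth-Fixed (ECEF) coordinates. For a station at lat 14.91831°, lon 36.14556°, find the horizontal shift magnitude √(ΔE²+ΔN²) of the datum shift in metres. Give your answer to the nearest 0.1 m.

At φ = 14.91831°, λ = 36.14556°: sin φ = 0.257442, cos φ = 0.966294, sin λ = 0.589839, cos λ = 0.807521.
ΔE = −sin λ·ΔX + cos λ·ΔY = −(0.589839)·(129) + (0.807521)·(-223) = -256.17 m.
ΔN = −sin φ cos λ·ΔX − sin φ sin λ·ΔY + cos φ·ΔZ = −(0.257442)(0.807521)(129) − (0.257442)(0.589839)(-223) + (0.966294)(390) = 383.90 m.
Horizontal magnitude = √(ΔE² + ΔN²) = √((-256.17)² + 383.90²) = 461.52 m.

461.5 m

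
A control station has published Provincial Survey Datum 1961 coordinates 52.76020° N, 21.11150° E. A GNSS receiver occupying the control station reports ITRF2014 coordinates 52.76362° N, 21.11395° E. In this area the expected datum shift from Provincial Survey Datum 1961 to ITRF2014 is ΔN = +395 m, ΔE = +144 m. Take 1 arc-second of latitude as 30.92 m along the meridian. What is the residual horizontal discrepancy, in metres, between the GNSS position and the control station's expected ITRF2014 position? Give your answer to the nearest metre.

Observed coordinate differences: Δφ = +0.00342°, Δλ = +0.00245°.
Converting to metres (1° lat = 111312 m, cos φ = 0.605152): observed ΔN = 380.7 m, observed ΔE = 165.0 m.
Subtracting the expected shift leaves a residual of 380.7 − (395) = -14.3 m north and 165.0 − (144) = 21.0 m east.
Residual distance = √((-14.3)² + 21.0²) = 25.4 m.

25 m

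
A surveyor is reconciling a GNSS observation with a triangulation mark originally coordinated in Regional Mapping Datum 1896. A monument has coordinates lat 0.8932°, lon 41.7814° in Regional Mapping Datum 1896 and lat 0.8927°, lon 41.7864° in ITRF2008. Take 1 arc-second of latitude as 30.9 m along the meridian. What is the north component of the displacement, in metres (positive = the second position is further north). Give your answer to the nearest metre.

ΔN = -56 m

Δφ = 0.8927° − 0.8932° = -0.0005°; Δλ = 41.7864° − 41.7814° = +0.0050°.
1° of latitude = 3600 × 30.90 = 111240 m.
ΔN = Δφ × 111240 = -55.6 m; ΔE = Δλ × 111240 × cos(0.8932°) = +0.0050 × 111240 × 0.999878 = 556.1 m.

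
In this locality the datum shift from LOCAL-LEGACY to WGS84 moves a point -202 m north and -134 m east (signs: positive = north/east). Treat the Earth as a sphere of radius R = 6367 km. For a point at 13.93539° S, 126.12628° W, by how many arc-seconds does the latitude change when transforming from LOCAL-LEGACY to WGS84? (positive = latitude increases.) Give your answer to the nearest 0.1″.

Δφ = -6.5″

On a sphere of radius R, 1 rad of latitude = R, so Δφ = ΔN / R = -202.0 / 6367000 = -3.1726e-05 rad = -6.544″.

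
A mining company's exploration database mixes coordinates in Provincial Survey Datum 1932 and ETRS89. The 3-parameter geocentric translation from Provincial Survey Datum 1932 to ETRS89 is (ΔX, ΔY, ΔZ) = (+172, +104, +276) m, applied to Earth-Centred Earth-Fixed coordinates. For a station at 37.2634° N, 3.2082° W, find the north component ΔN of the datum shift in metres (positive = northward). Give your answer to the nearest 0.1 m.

ΔN = 119.2 m

At φ = 37.2634°, λ = -3.2082°: sin φ = 0.605480, cos φ = 0.795860, sin λ = -0.055964, cos λ = 0.998433.
ΔN = −sin φ cos λ·ΔX − sin φ sin λ·ΔY + cos φ·ΔZ = −(0.605480)(0.998433)(172) − (0.605480)(-0.055964)(104) + (0.795860)(276) = 119.20 m.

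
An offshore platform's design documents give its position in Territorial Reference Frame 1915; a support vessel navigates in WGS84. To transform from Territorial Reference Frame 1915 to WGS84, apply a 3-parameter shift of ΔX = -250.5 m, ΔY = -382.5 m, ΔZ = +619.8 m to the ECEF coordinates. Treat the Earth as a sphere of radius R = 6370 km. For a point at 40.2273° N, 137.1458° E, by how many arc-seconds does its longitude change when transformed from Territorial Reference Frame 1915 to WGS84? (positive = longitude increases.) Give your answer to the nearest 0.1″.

sin φ = 0.645822, cos φ = 0.763488, sin λ = 0.680135, cos λ = -0.733087.
East component: ΔE = −sin λ·ΔX + cos λ·ΔY = −(0.680135)(-250.5) + (-0.733087)(-382.5) = 450.78 m.
1° of latitude spans πR/180 = 111177 m; at latitude φ, 1° of longitude spans that × cos φ = 84882.7 m, so Δλ = 450.78 / 84882.7 × 3600 = 19.118″.

Δλ = 19.1″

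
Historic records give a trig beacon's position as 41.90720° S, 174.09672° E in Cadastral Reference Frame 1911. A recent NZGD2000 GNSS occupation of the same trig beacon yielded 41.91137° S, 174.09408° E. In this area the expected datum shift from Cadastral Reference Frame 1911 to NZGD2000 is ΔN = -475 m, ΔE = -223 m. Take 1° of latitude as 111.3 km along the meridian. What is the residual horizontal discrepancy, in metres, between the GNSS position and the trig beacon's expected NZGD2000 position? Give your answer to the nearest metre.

12 m

Observed coordinate differences: Δφ = -0.00417°, Δλ = -0.00264°.
Converting to metres (1° lat = 111300 m, cos φ = 0.744228): observed ΔN = -464.1 m, observed ΔE = -218.7 m.
Subtracting the expected shift leaves a residual of -464.1 − (-475) = 10.9 m north and -218.7 − (-223) = 4.3 m east.
Residual distance = √(10.9² + 4.3²) = 11.7 m.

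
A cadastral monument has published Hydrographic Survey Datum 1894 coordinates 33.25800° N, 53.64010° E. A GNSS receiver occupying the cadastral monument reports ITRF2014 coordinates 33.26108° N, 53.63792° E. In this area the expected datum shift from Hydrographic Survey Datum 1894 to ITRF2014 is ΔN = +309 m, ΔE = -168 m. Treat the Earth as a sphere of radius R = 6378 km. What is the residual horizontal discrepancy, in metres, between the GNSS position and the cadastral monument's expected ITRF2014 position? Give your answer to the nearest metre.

49 m

Observed coordinate differences: Δφ = +0.00308°, Δλ = -0.00218°.
Converting to metres (1° lat = 111317 m, cos φ = 0.836210): observed ΔN = 342.9 m, observed ΔE = -202.9 m.
Subtracting the expected shift leaves a residual of 342.9 − (309) = 33.9 m north and -202.9 − (-168) = -34.9 m east.
Residual distance = √(33.9² + (-34.9)²) = 48.6 m.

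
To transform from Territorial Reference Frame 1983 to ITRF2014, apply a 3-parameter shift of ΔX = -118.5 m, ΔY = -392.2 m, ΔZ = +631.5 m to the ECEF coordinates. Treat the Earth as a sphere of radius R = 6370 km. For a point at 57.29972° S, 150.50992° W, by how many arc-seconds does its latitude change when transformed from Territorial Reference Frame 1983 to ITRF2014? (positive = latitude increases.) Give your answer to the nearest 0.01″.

Δφ = 19.12″

sin φ = -0.841508, cos φ = 0.540244, sin λ = -0.492273, cos λ = -0.870441.
North component: ΔN = −sin φ cos λ·ΔX − sin φ sin λ·ΔY + cos φ·ΔZ = −(-0.841508)(-0.870441)(-118.5) − (-0.841508)(-0.492273)(-392.2) + (0.540244)(631.5) = 590.43 m.
1° of latitude spans πR/180 = 111177 m, so Δφ = 590.43 / 111177 × 3600 = 19.119″.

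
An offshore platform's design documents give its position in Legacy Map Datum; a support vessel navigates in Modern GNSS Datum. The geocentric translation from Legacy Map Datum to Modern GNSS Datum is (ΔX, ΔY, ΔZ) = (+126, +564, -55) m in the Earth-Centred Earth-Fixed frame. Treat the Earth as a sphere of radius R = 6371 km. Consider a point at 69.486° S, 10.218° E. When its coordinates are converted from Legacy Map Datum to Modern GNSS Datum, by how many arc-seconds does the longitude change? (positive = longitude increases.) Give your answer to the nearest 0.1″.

Δλ = 49.2″

sin φ = -0.936587, cos φ = 0.350436, sin λ = 0.177394, cos λ = 0.984140.
East component: ΔE = −sin λ·ΔX + cos λ·ΔY = −(0.177394)(126) + (0.984140)(564) = 532.70 m.
1° of latitude spans πR/180 = 111195 m; at latitude φ, 1° of longitude spans that × cos φ = 38966.7 m, so Δλ = 532.70 / 38966.7 × 3600 = 49.215″.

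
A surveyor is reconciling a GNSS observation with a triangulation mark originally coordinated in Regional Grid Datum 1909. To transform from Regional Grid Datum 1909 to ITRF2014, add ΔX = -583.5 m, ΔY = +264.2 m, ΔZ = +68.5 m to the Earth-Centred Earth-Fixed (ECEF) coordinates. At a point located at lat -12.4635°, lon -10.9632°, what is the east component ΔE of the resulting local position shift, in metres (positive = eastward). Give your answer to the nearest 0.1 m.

At φ = -12.4635°, λ = -10.9632°: sin φ = -0.215818, cos φ = 0.976434, sin λ = -0.190178, cos λ = 0.981750.
ΔE = −sin λ·ΔX + cos λ·ΔY = −(-0.190178)·(-583.5) + (0.981750)·(264.2) = 148.41 m.

ΔE = 148.4 m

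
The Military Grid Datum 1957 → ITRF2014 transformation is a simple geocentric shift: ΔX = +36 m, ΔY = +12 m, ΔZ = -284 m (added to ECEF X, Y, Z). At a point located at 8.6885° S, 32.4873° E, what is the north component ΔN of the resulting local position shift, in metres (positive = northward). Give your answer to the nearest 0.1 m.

The local north axis is (−sin φ cos λ, −sin φ sin λ, cos φ), giving ΔN = 4.587 + 0.974 − 280.741 = -275.18 m.

ΔN = -275.2 m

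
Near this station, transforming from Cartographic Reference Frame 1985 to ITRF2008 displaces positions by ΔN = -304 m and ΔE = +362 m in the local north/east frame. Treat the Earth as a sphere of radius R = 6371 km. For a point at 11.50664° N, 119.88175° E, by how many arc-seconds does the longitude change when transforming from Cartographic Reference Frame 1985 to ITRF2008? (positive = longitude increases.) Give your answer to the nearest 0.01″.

At latitude 11.50664°, cos φ = 0.979902.
One radian of longitude at latitude φ spans R cos φ, so Δλ = ΔE / (R cos φ) = 362.0 / (6371000 × 0.979902) = 5.7985e-05 rad = 11.960″.

Δλ = 11.96″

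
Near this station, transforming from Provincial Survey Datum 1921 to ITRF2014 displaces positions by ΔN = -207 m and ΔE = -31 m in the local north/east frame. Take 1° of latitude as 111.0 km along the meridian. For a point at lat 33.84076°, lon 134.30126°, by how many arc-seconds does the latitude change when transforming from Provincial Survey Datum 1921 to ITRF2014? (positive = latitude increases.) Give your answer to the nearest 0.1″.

1° of latitude = 111.0 km, so Δφ = -207.0 / 111000 = -0.0018649° = -6.714″.

Δφ = -6.7″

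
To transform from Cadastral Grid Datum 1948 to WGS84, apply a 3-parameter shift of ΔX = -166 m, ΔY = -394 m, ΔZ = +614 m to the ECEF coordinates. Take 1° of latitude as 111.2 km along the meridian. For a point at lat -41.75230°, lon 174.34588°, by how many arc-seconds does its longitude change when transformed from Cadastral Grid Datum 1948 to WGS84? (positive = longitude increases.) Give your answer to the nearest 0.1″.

Δλ = 17.7″

sin φ = -0.665912, cos φ = 0.746031, sin λ = 0.098523, cos λ = -0.995135.
East component: ΔE = −sin λ·ΔX + cos λ·ΔY = −(0.098523)(-166) + (-0.995135)(-394) = 408.44 m.
1° of latitude spans 111200 m; at latitude φ, 1° of longitude spans that × cos φ = 82958.6 m, so Δλ = 408.44 / 82958.6 × 3600 = 17.724″.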